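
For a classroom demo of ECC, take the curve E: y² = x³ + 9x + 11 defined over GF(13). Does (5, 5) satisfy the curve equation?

yes

y² = 5² ≡ 12; x³ + 9x + 11 = 181 ≡ 12 (mod 13). 12 = 12.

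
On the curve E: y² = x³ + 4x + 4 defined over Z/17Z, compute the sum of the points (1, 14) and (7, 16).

(1, 14) + (7, 16). λ = (16 - 14)/(7 - 1) ≡ 2/6 mod 17. 6⁻¹ ≡ 3 (mod 17) since 6·3 = 18 ≡ 1, so λ ≡ 6.
  x = λ² - 1 - 7 = 36 - 8 ≡ 11; y = λ·(1 - 11) - 14 ≡ 11. → (11, 11)

(11, 11)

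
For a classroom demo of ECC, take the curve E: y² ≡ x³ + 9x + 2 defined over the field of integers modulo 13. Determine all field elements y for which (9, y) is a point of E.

x³ + 9x + 2 = 812 ≡ 6 (mod 13).
6 is a non-residue mod 13; no y exists.

none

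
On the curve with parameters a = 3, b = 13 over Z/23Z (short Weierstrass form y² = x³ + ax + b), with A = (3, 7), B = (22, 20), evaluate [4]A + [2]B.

First 4A:
Double-and-add on 4 = (100)₂. Start with A = (3, 7) for the leading 1-bit.
double: tangent at (3, 7): λ = (3·3² + 3)/(2·7) ≡ 7/14. 14⁻¹ ≡ 5 (mod 23), so λ ≡ 7·5 ≡ 12.
  x = λ² - 3 - 3 = 144 - 6 ≡ 0; y = λ·(3 - 0) - 7 ≡ 6. → (0, 6)
double: tangent at (0, 6): λ = (3·0² + 3)/(2·6) ≡ 3/12. 12⁻¹ ≡ 2 (mod 23) since 12·2 = 24 ≡ 1, so λ ≡ 3·2 ≡ 6.
  x = λ² - 0 - 0 = 36 - 0 ≡ 13; y = λ·(0 - 13) - 6 ≡ 8. → (13, 8)
4A = (13, 8).
Next 2B:
Repeated addition: build up to 2B.
2B: tangent at (22, 20): λ = (3·22² + 3)/(2·20) ≡ 6/17. 17⁻¹ ≡ 19 (mod 23), so λ ≡ 6·19 ≡ 22.
  x = λ² - 22 - 22 = 484 - 44 ≡ 3; y = λ·(22 - 3) - 20 ≡ 7. → (3, 7)
2B = (3, 7).
Finally 4A + 2B:
(13, 8) + (3, 7). λ = (7 - 8)/(3 - 13) ≡ 22/13 mod 23. 13⁻¹ ≡ 16 (mod 23), so λ ≡ 7.
  x = λ² - 13 - 3 = 49 - 16 ≡ 10; y = λ·(13 - 10) - 8 ≡ 13. → (10, 13)

(10, 13)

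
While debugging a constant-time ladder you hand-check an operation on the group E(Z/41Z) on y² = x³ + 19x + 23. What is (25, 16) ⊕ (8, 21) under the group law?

(25, 16) + (8, 21). λ = (21 - 16)/(8 - 25) ≡ 5/24 mod 41. 24⁻¹ ≡ 12 (mod 41), so λ ≡ 19.
  x = λ² - 25 - 8 = 361 - 33 ≡ 0; y = λ·(25 - 0) - 16 ≡ 8. → (0, 8)

(0, 8)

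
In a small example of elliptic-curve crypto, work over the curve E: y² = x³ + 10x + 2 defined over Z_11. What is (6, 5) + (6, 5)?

(8, 0)

tangent at (6, 5): λ = (3·6² + 10)/(2·5) ≡ 8/10. 10⁻¹ ≡ 10 (mod 11) since 10·10 = 100 ≡ 1, so λ ≡ 8·10 ≡ 3.
  x = λ² - 6 - 6 = 9 - 12 ≡ 8; y = λ·(6 - 8) - 5 ≡ 0. → (8, 0)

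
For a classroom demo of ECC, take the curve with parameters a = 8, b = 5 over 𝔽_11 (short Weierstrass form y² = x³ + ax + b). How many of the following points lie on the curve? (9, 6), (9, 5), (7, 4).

(9, 6): 6² ≡ 3, rhs ≡ 3 → on.
(9, 5): 5² ≡ 3, rhs ≡ 3 → on.
(7, 4): 4² ≡ 5, rhs ≡ 8 → off.

2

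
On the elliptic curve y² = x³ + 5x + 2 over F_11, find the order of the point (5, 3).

2P: tangent at (5, 3): λ = (3·5² + 5)/(2·3) ≡ 3/6. 6⁻¹ ≡ 2 (mod 11), so λ ≡ 3·2 ≡ 6.
  x = λ² - 5 - 5 = 36 - 10 ≡ 4; y = λ·(5 - 4) - 3 ≡ 3. → (4, 3)
3P: (4, 3) + (5, 3). λ = (3 - 3)/(5 - 4) ≡ 0/1 mod 11. 1⁻¹ ≡ 1 (mod 11) since 1·1 = 1 ≡ 1, so λ ≡ 0.
  x = λ² - 4 - 5 = 0 - 9 ≡ 2; y = λ·(4 - 2) - 3 ≡ 8. → (2, 8)
4P: (2, 8) + (5, 3). λ = (3 - 8)/(5 - 2) ≡ 6/3 mod 11. 3⁻¹ ≡ 4 (mod 11), so λ ≡ 2.
  x = λ² - 2 - 5 = 4 - 7 ≡ 8; y = λ·(2 - 8) - 8 ≡ 2. → (8, 2)
5P: (8, 2) + (5, 3). λ = (3 - 2)/(5 - 8) ≡ 1/8 mod 11. 8⁻¹ ≡ 7 (mod 11) since 8·7 = 56 ≡ 1, so λ ≡ 7.
  x = λ² - 8 - 5 = 49 - 13 ≡ 3; y = λ·(8 - 3) - 2 ≡ 0. → (3, 0)
6P: (3, 0) + (5, 3). λ = (3 - 0)/(5 - 3) ≡ 3/2 mod 11. 2⁻¹ ≡ 6 (mod 11), so λ ≡ 7.
  x = λ² - 3 - 5 = 49 - 8 ≡ 8; y = λ·(3 - 8) - 0 ≡ 9. → (8, 9)
7P: (8, 9) + (5, 3). λ = (3 - 9)/(5 - 8) ≡ 5/8 mod 11. 8⁻¹ ≡ 7 (mod 11) since 8·7 = 56 ≡ 1, so λ ≡ 2.
  x = λ² - 8 - 5 = 4 - 13 ≡ 2; y = λ·(8 - 2) - 9 ≡ 3. → (2, 3)
8P: (2, 3) + (5, 3). λ = (3 - 3)/(5 - 2) ≡ 0/3 mod 11. 3⁻¹ ≡ 4 (mod 11) since 3·4 = 12 ≡ 1, so λ ≡ 0.
  x = λ² - 2 - 5 = 0 - 7 ≡ 4; y = λ·(2 - 4) - 3 ≡ 8. → (4, 8)
9P: (4, 8) + (5, 3). λ = (3 - 8)/(5 - 4) ≡ 6/1 mod 11. 1⁻¹ ≡ 1 (mod 11) since 1·1 = 1 ≡ 1, so λ ≡ 6.
  x = λ² - 4 - 5 = 36 - 9 ≡ 5; y = λ·(4 - 5) - 8 ≡ 8. → (5, 8)
10P: (5, 8) + (5, 3): same x and y₁ ≡ -y₂, so the sum is O.
10P = O, so the order is 10.

10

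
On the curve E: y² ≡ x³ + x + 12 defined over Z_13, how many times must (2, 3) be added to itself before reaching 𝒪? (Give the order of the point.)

9

2P: tangent at (2, 3): λ = (3·2² + 1)/(2·3) ≡ 0/6. 6⁻¹ ≡ 11 (mod 13) since 6·11 = 66 ≡ 1, so λ ≡ 0·11 ≡ 0.
  x = λ² - 2 - 2 = 0 - 4 ≡ 9; y = λ·(2 - 9) - 3 ≡ 10. → (9, 10)
3P: (9, 10) + (2, 3). λ = (3 - 10)/(2 - 9) ≡ 6/6 mod 13. 6⁻¹ ≡ 11 (mod 13), so λ ≡ 1.
  x = λ² - 9 - 2 = 1 - 11 ≡ 3; y = λ·(9 - 3) - 10 ≡ 9. → (3, 9)
4P: (3, 9) + (2, 3). λ = (3 - 9)/(2 - 3) ≡ 7/12 mod 13. 12⁻¹ ≡ 12 (mod 13) since 12·12 = 144 ≡ 1, so λ ≡ 6.
  x = λ² - 3 - 2 = 36 - 5 ≡ 5; y = λ·(3 - 5) - 9 ≡ 5. → (5, 5)
5P: (5, 5) + (2, 3). λ = (3 - 5)/(2 - 5) ≡ 11/10 mod 13. 10⁻¹ ≡ 4 (mod 13) since 10·4 = 40 ≡ 1, so λ ≡ 5.
  x = λ² - 5 - 2 = 25 - 7 ≡ 5; y = λ·(5 - 5) - 5 ≡ 8. → (5, 8)
6P: (5, 8) + (2, 3). λ = (3 - 8)/(2 - 5) ≡ 8/10 mod 13. 10⁻¹ ≡ 4 (mod 13), so λ ≡ 6.
  x = λ² - 5 - 2 = 36 - 7 ≡ 3; y = λ·(5 - 3) - 8 ≡ 4. → (3, 4)
7P: (3, 4) + (2, 3). λ = (3 - 4)/(2 - 3) ≡ 12/12 mod 13. 12⁻¹ ≡ 12 (mod 13) since 12·12 = 144 ≡ 1, so λ ≡ 1.
  x = λ² - 3 - 2 = 1 - 5 ≡ 9; y = λ·(3 - 9) - 4 ≡ 3. → (9, 3)
8P: (9, 3) + (2, 3). λ = (3 - 3)/(2 - 9) ≡ 0/6 mod 13. 6⁻¹ ≡ 11 (mod 13), so λ ≡ 0.
  x = λ² - 9 - 2 = 0 - 11 ≡ 2; y = λ·(9 - 2) - 3 ≡ 10. → (2, 10)
9P: (2, 10) + (2, 3): same x and y₁ ≡ -y₂, so the sum is 𝒪.
9P = 𝒪, so the order is 9.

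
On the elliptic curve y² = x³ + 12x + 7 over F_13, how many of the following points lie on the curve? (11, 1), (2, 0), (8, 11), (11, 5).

(11, 1): 1² ≡ 1, rhs ≡ 1 → on.
(2, 0): 0² ≡ 0, rhs ≡ 0 → on.
(8, 11): 11² ≡ 4, rhs ≡ 4 → on.
(11, 5): 5² ≡ 12, rhs ≡ 1 → off.

3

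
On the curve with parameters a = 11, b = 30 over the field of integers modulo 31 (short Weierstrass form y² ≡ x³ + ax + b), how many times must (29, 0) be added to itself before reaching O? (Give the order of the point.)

2P: (29, 0) + (29, 0): same x and y₁ ≡ -y₂, so the sum is O.
2P = O, so the order is 2.

2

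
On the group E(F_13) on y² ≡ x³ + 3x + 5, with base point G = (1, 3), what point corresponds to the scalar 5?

Double-and-add on 5 = (101)₂. Start with G = (1, 3) for the leading 1-bit.
double: tangent at (1, 3): λ = (3·1² + 3)/(2·3) ≡ 6/6. 6⁻¹ ≡ 11 (mod 13), so λ ≡ 6·11 ≡ 1.
  x = λ² - 1 - 1 = 1 - 2 ≡ 12; y = λ·(1 - 12) - 3 ≡ 12. → (12, 12)
double: tangent at (12, 12): λ = (3·12² + 3)/(2·12) ≡ 6/11. 11⁻¹ ≡ 6 (mod 13), so λ ≡ 6·6 ≡ 10.
  x = λ² - 12 - 12 = 100 - 24 ≡ 11; y = λ·(12 - 11) - 12 ≡ 11. → (11, 11)
add G: (11, 11) + (1, 3). λ = (3 - 11)/(1 - 11) ≡ 5/3 mod 13. 3⁻¹ ≡ 9 (mod 13) since 3·9 = 27 ≡ 1, so λ ≡ 6.
  x = λ² - 11 - 1 = 36 - 12 ≡ 11; y = λ·(11 - 11) - 11 ≡ 2. → (11, 2)

(11, 2)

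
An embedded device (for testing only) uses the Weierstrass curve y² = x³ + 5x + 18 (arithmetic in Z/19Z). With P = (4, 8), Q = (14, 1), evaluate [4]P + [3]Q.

First 4P:
Repeated addition: build up to 4P.
2P: tangent at (4, 8): λ = (3·4² + 5)/(2·8) ≡ 15/16. 16⁻¹ ≡ 6 (mod 19) since 16·6 = 96 ≡ 1, so λ ≡ 15·6 ≡ 14.
  x = λ² - 4 - 4 = 196 - 8 ≡ 17; y = λ·(4 - 17) - 8 ≡ 0. → (17, 0)
3P: (17, 0) + (4, 8). λ = (8 - 0)/(4 - 17) ≡ 8/6 mod 19. 6⁻¹ ≡ 16 (mod 19) since 6·16 = 96 ≡ 1, so λ ≡ 14.
  x = λ² - 17 - 4 = 196 - 21 ≡ 4; y = λ·(17 - 4) - 0 ≡ 11. → (4, 11)
4P: (4, 11) + (4, 8): same x and y₁ ≡ -y₂, so the sum is O.
4P = O.
Next 3Q:
Repeated addition: build up to 3Q.
2Q: tangent at (14, 1): λ = (3·14² + 5)/(2·1) ≡ 4/2. 2⁻¹ ≡ 10 (mod 19) since 2·10 = 20 ≡ 1, so λ ≡ 4·10 ≡ 2.
  x = λ² - 14 - 14 = 4 - 28 ≡ 14; y = λ·(14 - 14) - 1 ≡ 18. → (14, 18)
3Q: (14, 18) + (14, 1): same x and y₁ ≡ -y₂, so the sum is O.
3Q = O.
Finally 4P + 3Q:
O + O = O (identity).

O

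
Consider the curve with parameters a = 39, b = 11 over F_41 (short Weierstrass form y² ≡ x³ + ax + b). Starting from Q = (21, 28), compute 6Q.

Double-and-add on 6 = (110)₂. Start with Q = (21, 28) for the leading 1-bit.
double: tangent at (21, 28): λ = (3·21² + 39)/(2·28) ≡ 9/15. 15⁻¹ ≡ 11 (mod 41), so λ ≡ 9·11 ≡ 17.
  x = λ² - 21 - 21 = 289 - 42 ≡ 1; y = λ·(21 - 1) - 28 ≡ 25. → (1, 25)
add Q: (1, 25) + (21, 28). λ = (28 - 25)/(21 - 1) ≡ 3/20 mod 41. 20⁻¹ ≡ 39 (mod 41) since 20·39 = 780 ≡ 1, so λ ≡ 35.
  x = λ² - 1 - 21 = 1225 - 22 ≡ 14; y = λ·(1 - 14) - 25 ≡ 12. → (14, 12)
double: tangent at (14, 12): λ = (3·14² + 39)/(2·12) ≡ 12/24. 24⁻¹ ≡ 12 (mod 41), so λ ≡ 12·12 ≡ 21.
  x = λ² - 14 - 14 = 441 - 28 ≡ 3; y = λ·(14 - 3) - 12 ≡ 14. → (3, 14)

(3, 14)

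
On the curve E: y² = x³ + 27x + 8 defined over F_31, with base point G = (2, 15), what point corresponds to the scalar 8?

Double-and-add on 8 = (1000)₂. Start with G = (2, 15) for the leading 1-bit.
double: tangent at (2, 15): λ = (3·2² + 27)/(2·15) ≡ 8/30. 30⁻¹ ≡ 30 (mod 31), so λ ≡ 8·30 ≡ 23.
  x = λ² - 2 - 2 = 529 - 4 ≡ 29; y = λ·(2 - 29) - 15 ≡ 15. → (29, 15)
double: tangent at (29, 15): λ = (3·29² + 27)/(2·15) ≡ 8/30. 30⁻¹ ≡ 30 (mod 31) since 30·30 = 900 ≡ 1, so λ ≡ 8·30 ≡ 23.
  x = λ² - 29 - 29 = 529 - 58 ≡ 6; y = λ·(29 - 6) - 15 ≡ 18. → (6, 18)
double: tangent at (6, 18): λ = (3·6² + 27)/(2·18) ≡ 11/5. 5⁻¹ ≡ 25 (mod 31) since 5·25 = 125 ≡ 1, so λ ≡ 11·25 ≡ 27.
  x = λ² - 6 - 6 = 729 - 12 ≡ 4; y = λ·(6 - 4) - 18 ≡ 5. → (4, 5)

(4, 5)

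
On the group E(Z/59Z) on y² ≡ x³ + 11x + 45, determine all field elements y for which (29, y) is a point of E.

x³ + 11x + 45 = 24753 ≡ 32 (mod 59).
32 is a non-residue mod 59; no y exists.

none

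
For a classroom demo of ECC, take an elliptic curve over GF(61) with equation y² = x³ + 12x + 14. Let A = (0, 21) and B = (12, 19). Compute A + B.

(27, 14)

(0, 21) + (12, 19). λ = (19 - 21)/(12 - 0) ≡ 59/12 mod 61. 12⁻¹ ≡ 56 (mod 61), so λ ≡ 10.
  x = λ² - 0 - 12 = 100 - 12 ≡ 27; y = λ·(0 - 27) - 21 ≡ 14. → (27, 14)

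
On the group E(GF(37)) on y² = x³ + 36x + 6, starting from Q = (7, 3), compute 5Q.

(19, 36)

Repeated addition: build up to 5Q.
2Q: tangent at (7, 3): λ = (3·7² + 36)/(2·3) ≡ 35/6. 6⁻¹ ≡ 31 (mod 37) since 6·31 = 186 ≡ 1, so λ ≡ 35·31 ≡ 12.
  x = λ² - 7 - 7 = 144 - 14 ≡ 19; y = λ·(7 - 19) - 3 ≡ 1. → (19, 1)
3Q: (19, 1) + (7, 3). λ = (3 - 1)/(7 - 19) ≡ 2/25 mod 37. 25⁻¹ ≡ 3 (mod 37) since 25·3 = 75 ≡ 1, so λ ≡ 6.
  x = λ² - 19 - 7 = 36 - 26 ≡ 10; y = λ·(19 - 10) - 1 ≡ 16. → (10, 16)
4Q: (10, 16) + (7, 3). λ = (3 - 16)/(7 - 10) ≡ 24/34 mod 37. 34⁻¹ ≡ 12 (mod 37), so λ ≡ 29.
  x = λ² - 10 - 7 = 841 - 17 ≡ 10; y = λ·(10 - 10) - 16 ≡ 21. → (10, 21)
5Q: (10, 21) + (7, 3). λ = (3 - 21)/(7 - 10) ≡ 19/34 mod 37. 34⁻¹ ≡ 12 (mod 37) since 34·12 = 408 ≡ 1, so λ ≡ 6.
  x = λ² - 10 - 7 = 36 - 17 ≡ 19; y = λ·(10 - 19) - 21 ≡ 36. → (19, 36)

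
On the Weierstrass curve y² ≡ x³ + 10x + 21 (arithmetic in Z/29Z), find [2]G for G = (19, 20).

(13, 12)

tangent at (19, 20): λ = (3·19² + 10)/(2·20) ≡ 20/11. 11⁻¹ ≡ 8 (mod 29), so λ ≡ 20·8 ≡ 15.
  x = λ² - 19 - 19 = 225 - 38 ≡ 13; y = λ·(19 - 13) - 20 ≡ 12. → (13, 12)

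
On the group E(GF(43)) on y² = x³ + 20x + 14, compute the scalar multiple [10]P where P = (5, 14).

(42, 6)

Repeated addition: build up to 10P.
2P: tangent at (5, 14): λ = (3·5² + 20)/(2·14) ≡ 9/28. 28⁻¹ ≡ 20 (mod 43) since 28·20 = 560 ≡ 1, so λ ≡ 9·20 ≡ 8.
  x = λ² - 5 - 5 = 64 - 10 ≡ 11; y = λ·(5 - 11) - 14 ≡ 24. → (11, 24)
3P: (11, 24) + (5, 14). λ = (14 - 24)/(5 - 11) ≡ 33/37 mod 43. 37⁻¹ ≡ 7 (mod 43), so λ ≡ 16.
  x = λ² - 11 - 5 = 256 - 16 ≡ 25; y = λ·(11 - 25) - 24 ≡ 10. → (25, 10)
4P: (25, 10) + (5, 14). λ = (14 - 10)/(5 - 25) ≡ 4/23 mod 43. 23⁻¹ ≡ 15 (mod 43) since 23·15 = 345 ≡ 1, so λ ≡ 17.
  x = λ² - 25 - 5 = 289 - 30 ≡ 1; y = λ·(25 - 1) - 10 ≡ 11. → (1, 11)
5P: (1, 11) + (5, 14). λ = (14 - 11)/(5 - 1) ≡ 3/4 mod 43. 4⁻¹ ≡ 11 (mod 43), so λ ≡ 33.
  x = λ² - 1 - 5 = 1089 - 6 ≡ 8; y = λ·(1 - 8) - 11 ≡ 16. → (8, 16)
6P: (8, 16) + (5, 14). λ = (14 - 16)/(5 - 8) ≡ 41/40 mod 43. 40⁻¹ ≡ 14 (mod 43) since 40·14 = 560 ≡ 1, so λ ≡ 15.
  x = λ² - 8 - 5 = 225 - 13 ≡ 40; y = λ·(8 - 40) - 16 ≡ 20. → (40, 20)
7P: (40, 20) + (5, 14). λ = (14 - 20)/(5 - 40) ≡ 37/8 mod 43. 8⁻¹ ≡ 27 (mod 43), so λ ≡ 10.
  x = λ² - 40 - 5 = 100 - 45 ≡ 12; y = λ·(40 - 12) - 20 ≡ 2. → (12, 2)
8P: (12, 2) + (5, 14). λ = (14 - 2)/(5 - 12) ≡ 12/36 mod 43. 36⁻¹ ≡ 6 (mod 43) since 36·6 = 216 ≡ 1, so λ ≡ 29.
  x = λ² - 12 - 5 = 841 - 17 ≡ 7; y = λ·(12 - 7) - 2 ≡ 14. → (7, 14)
9P: (7, 14) + (5, 14). λ = (14 - 14)/(5 - 7) ≡ 0/41 mod 43. 41⁻¹ ≡ 21 (mod 43), so λ ≡ 0.
  x = λ² - 7 - 5 = 0 - 12 ≡ 31; y = λ·(7 - 31) - 14 ≡ 29. → (31, 29)
10P: (31, 29) + (5, 14). λ = (14 - 29)/(5 - 31) ≡ 28/17 mod 43. 17⁻¹ ≡ 38 (mod 43), so λ ≡ 32.
  x = λ² - 31 - 5 = 1024 - 36 ≡ 42; y = λ·(31 - 42) - 29 ≡ 6. → (42, 6)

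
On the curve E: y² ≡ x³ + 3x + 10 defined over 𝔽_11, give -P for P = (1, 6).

-(1, 6) = (1, -6 mod 11) = (1, 5).

(1, 5)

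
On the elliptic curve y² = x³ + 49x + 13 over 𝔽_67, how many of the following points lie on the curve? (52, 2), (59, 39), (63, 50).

2

(52, 2): 2² ≡ 4, rhs ≡ 57 → off.
(59, 39): 39² ≡ 47, rhs ≡ 47 → on.
(63, 50): 50² ≡ 21, rhs ≡ 21 → on.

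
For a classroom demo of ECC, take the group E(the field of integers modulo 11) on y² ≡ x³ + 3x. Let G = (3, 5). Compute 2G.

(3, 6)

tangent at (3, 5): λ = (3·3² + 3)/(2·5) ≡ 8/10. 10⁻¹ ≡ 10 (mod 11) since 10·10 = 100 ≡ 1, so λ ≡ 8·10 ≡ 3.
  x = λ² - 3 - 3 = 9 - 6 ≡ 3; y = λ·(3 - 3) - 5 ≡ 6. → (3, 6)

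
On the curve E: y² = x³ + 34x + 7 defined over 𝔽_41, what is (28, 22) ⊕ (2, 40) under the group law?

(19, 38)

(28, 22) + (2, 40). λ = (40 - 22)/(2 - 28) ≡ 18/15 mod 41. 15⁻¹ ≡ 11 (mod 41), so λ ≡ 34.
  x = λ² - 28 - 2 = 1156 - 30 ≡ 19; y = λ·(28 - 19) - 22 ≡ 38. → (19, 38)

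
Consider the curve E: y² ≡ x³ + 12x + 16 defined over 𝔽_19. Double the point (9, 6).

tangent at (9, 6): λ = (3·9² + 12)/(2·6) ≡ 8/12. 12⁻¹ ≡ 8 (mod 19), so λ ≡ 8·8 ≡ 7.
  x = λ² - 9 - 9 = 49 - 18 ≡ 12; y = λ·(9 - 12) - 6 ≡ 11. → (12, 11)

(12, 11)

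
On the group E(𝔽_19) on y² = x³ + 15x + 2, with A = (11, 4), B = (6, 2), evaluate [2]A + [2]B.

(18, 10)

First 2A:
Repeated addition: build up to 2A.
2A: tangent at (11, 4): λ = (3·11² + 15)/(2·4) ≡ 17/8. 8⁻¹ ≡ 12 (mod 19), so λ ≡ 17·12 ≡ 14.
  x = λ² - 11 - 11 = 196 - 22 ≡ 3; y = λ·(11 - 3) - 4 ≡ 13. → (3, 13)
2A = (3, 13).
Next 2B:
Repeated addition: build up to 2B.
2B: tangent at (6, 2): λ = (3·6² + 15)/(2·2) ≡ 9/4. 4⁻¹ ≡ 5 (mod 19) since 4·5 = 20 ≡ 1, so λ ≡ 9·5 ≡ 7.
  x = λ² - 6 - 6 = 49 - 12 ≡ 18; y = λ·(6 - 18) - 2 ≡ 9. → (18, 9)
2B = (18, 9).
Finally 2A + 2B:
(3, 13) + (18, 9). λ = (9 - 13)/(18 - 3) ≡ 15/15 mod 19. 15⁻¹ ≡ 14 (mod 19), so λ ≡ 1.
  x = λ² - 3 - 18 = 1 - 21 ≡ 18; y = λ·(3 - 18) - 13 ≡ 10. → (18, 10)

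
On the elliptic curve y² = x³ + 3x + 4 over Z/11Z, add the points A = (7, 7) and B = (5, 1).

(7, 7) + (5, 1). λ = (1 - 7)/(5 - 7) ≡ 5/9 mod 11. 9⁻¹ ≡ 5 (mod 11), so λ ≡ 3.
  x = λ² - 7 - 5 = 9 - 12 ≡ 8; y = λ·(7 - 8) - 7 ≡ 1. → (8, 1)

(8, 1)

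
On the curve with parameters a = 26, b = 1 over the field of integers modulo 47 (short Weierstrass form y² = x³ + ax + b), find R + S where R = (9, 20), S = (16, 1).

(9, 20) + (16, 1). λ = (1 - 20)/(16 - 9) ≡ 28/7 mod 47. 7⁻¹ ≡ 27 (mod 47), so λ ≡ 4.
  x = λ² - 9 - 16 = 16 - 25 ≡ 38; y = λ·(9 - 38) - 20 ≡ 5. → (38, 5)

(38, 5)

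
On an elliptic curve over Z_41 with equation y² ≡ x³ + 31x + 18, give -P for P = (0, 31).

(0, 10)

-(0, 31) = (0, -31 mod 41) = (0, 10).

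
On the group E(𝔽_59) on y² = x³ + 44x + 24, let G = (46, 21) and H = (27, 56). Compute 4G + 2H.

(16, 35)

First 4G:
Double-and-add on 4 = (100)₂. Start with G = (46, 21) for the leading 1-bit.
double: tangent at (46, 21): λ = (3·46² + 44)/(2·21) ≡ 20/42. 42⁻¹ ≡ 52 (mod 59) since 42·52 = 2184 ≡ 1, so λ ≡ 20·52 ≡ 37.
  x = λ² - 46 - 46 = 1369 - 92 ≡ 38; y = λ·(46 - 38) - 21 ≡ 39. → (38, 39)
double: tangent at (38, 39): λ = (3·38² + 44)/(2·39) ≡ 10/19. 19⁻¹ ≡ 28 (mod 59) since 19·28 = 532 ≡ 1, so λ ≡ 10·28 ≡ 44.
  x = λ² - 38 - 38 = 1936 - 76 ≡ 31; y = λ·(38 - 31) - 39 ≡ 33. → (31, 33)
4G = (31, 33).
Next 2H:
Repeated addition: build up to 2H.
2H: tangent at (27, 56): λ = (3·27² + 44)/(2·56) ≡ 48/53. 53⁻¹ ≡ 49 (mod 59), so λ ≡ 48·49 ≡ 51.
  x = λ² - 27 - 27 = 2601 - 54 ≡ 10; y = λ·(27 - 10) - 56 ≡ 44. → (10, 44)
2H = (10, 44).
Finally 4G + 2H:
(31, 33) + (10, 44). λ = (44 - 33)/(10 - 31) ≡ 11/38 mod 59. 38⁻¹ ≡ 14 (mod 59), so λ ≡ 36.
  x = λ² - 31 - 10 = 1296 - 41 ≡ 16; y = λ·(31 - 16) - 33 ≡ 35. → (16, 35)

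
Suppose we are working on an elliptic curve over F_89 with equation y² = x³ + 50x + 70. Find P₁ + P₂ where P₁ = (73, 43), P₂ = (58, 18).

(73, 43) + (58, 18). λ = (18 - 43)/(58 - 73) ≡ 64/74 mod 89. 74⁻¹ ≡ 83 (mod 89) since 74·83 = 6142 ≡ 1, so λ ≡ 61.
  x = λ² - 73 - 58 = 3721 - 131 ≡ 30; y = λ·(73 - 30) - 43 ≡ 88. → (30, 88)

(30, 88)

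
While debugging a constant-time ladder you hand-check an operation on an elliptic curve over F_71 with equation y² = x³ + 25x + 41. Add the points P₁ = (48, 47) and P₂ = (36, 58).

(48, 47) + (36, 58). λ = (58 - 47)/(36 - 48) ≡ 11/59 mod 71. 59⁻¹ ≡ 65 (mod 71) since 59·65 = 3835 ≡ 1, so λ ≡ 5.
  x = λ² - 48 - 36 = 25 - 84 ≡ 12; y = λ·(48 - 12) - 47 ≡ 62. → (12, 62)

(12, 62)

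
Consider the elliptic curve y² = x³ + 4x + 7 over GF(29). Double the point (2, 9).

tangent at (2, 9): λ = (3·2² + 4)/(2·9) ≡ 16/18. 18⁻¹ ≡ 21 (mod 29) since 18·21 = 378 ≡ 1, so λ ≡ 16·21 ≡ 17.
  x = λ² - 2 - 2 = 289 - 4 ≡ 24; y = λ·(2 - 24) - 9 ≡ 23. → (24, 23)

(24, 23)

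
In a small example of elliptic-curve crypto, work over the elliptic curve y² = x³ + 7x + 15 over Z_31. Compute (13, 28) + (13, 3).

The two points share x = 13 and their y-coordinates satisfy 28 + 3 ≡ 0 (mod 31), so they are inverses. Their sum is 𝒪.

O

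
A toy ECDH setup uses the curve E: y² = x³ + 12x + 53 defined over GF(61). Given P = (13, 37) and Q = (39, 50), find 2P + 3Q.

First 2P:
Repeated addition: build up to 2P.
2P: tangent at (13, 37): λ = (3·13² + 12)/(2·37) ≡ 31/13. 13⁻¹ ≡ 47 (mod 61), so λ ≡ 31·47 ≡ 54.
  x = λ² - 13 - 13 = 2916 - 26 ≡ 23; y = λ·(13 - 23) - 37 ≡ 33. → (23, 33)
2P = (23, 33).
Next 3Q:
Repeated addition: build up to 3Q.
2Q: tangent at (39, 50): λ = (3·39² + 12)/(2·50) ≡ 0/39. 39⁻¹ ≡ 36 (mod 61), so λ ≡ 0·36 ≡ 0.
  x = λ² - 39 - 39 = 0 - 78 ≡ 44; y = λ·(39 - 44) - 50 ≡ 11. → (44, 11)
3Q: (44, 11) + (39, 50). λ = (50 - 11)/(39 - 44) ≡ 39/56 mod 61. 56⁻¹ ≡ 12 (mod 61), so λ ≡ 41.
  x = λ² - 44 - 39 = 1681 - 83 ≡ 12; y = λ·(44 - 12) - 11 ≡ 20. → (12, 20)
3Q = (12, 20).
Finally 2P + 3Q:
(23, 33) + (12, 20). λ = (20 - 33)/(12 - 23) ≡ 48/50 mod 61. 50⁻¹ ≡ 11 (mod 61) since 50·11 = 550 ≡ 1, so λ ≡ 40.
  x = λ² - 23 - 12 = 1600 - 35 ≡ 40; y = λ·(23 - 40) - 33 ≡ 19. → (40, 19)

(40, 19)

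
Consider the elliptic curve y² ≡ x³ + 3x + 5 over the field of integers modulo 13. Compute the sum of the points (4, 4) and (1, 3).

(11, 11)

(4, 4) + (1, 3). λ = (3 - 4)/(1 - 4) ≡ 12/10 mod 13. 10⁻¹ ≡ 4 (mod 13) since 10·4 = 40 ≡ 1, so λ ≡ 9.
  x = λ² - 4 - 1 = 81 - 5 ≡ 11; y = λ·(4 - 11) - 4 ≡ 11. → (11, 11)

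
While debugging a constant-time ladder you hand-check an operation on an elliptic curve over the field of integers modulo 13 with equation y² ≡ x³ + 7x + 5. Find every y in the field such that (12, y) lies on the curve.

6, 7

x³ + 7x + 5 = 1817 ≡ 10 (mod 13).
Square roots of 10 mod 13: 6 and 7 (since 6² = 36 ≡ 10).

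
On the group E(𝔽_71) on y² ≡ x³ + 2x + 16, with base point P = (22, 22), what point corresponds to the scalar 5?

Double-and-add on 5 = (101)₂. Start with P = (22, 22) for the leading 1-bit.
double: tangent at (22, 22): λ = (3·22² + 2)/(2·22) ≡ 34/44. 44⁻¹ ≡ 21 (mod 71) since 44·21 = 924 ≡ 1, so λ ≡ 34·21 ≡ 4.
  x = λ² - 22 - 22 = 16 - 44 ≡ 43; y = λ·(22 - 43) - 22 ≡ 36. → (43, 36)
double: tangent at (43, 36): λ = (3·43² + 2)/(2·36) ≡ 11/1. 1⁻¹ ≡ 1 (mod 71), so λ ≡ 11·1 ≡ 11.
  x = λ² - 43 - 43 = 121 - 86 ≡ 35; y = λ·(43 - 35) - 36 ≡ 52. → (35, 52)
add P: (35, 52) + (22, 22). λ = (22 - 52)/(22 - 35) ≡ 41/58 mod 71. 58⁻¹ ≡ 60 (mod 71), so λ ≡ 46.
  x = λ² - 35 - 22 = 2116 - 57 ≡ 0; y = λ·(35 - 0) - 52 ≡ 67. → (0, 67)

(0, 67)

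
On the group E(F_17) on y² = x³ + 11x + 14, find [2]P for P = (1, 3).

(11, 2)

tangent at (1, 3): λ = (3·1² + 11)/(2·3) ≡ 14/6. 6⁻¹ ≡ 3 (mod 17), so λ ≡ 14·3 ≡ 8.
  x = λ² - 1 - 1 = 64 - 2 ≡ 11; y = λ·(1 - 11) - 3 ≡ 2. → (11, 2)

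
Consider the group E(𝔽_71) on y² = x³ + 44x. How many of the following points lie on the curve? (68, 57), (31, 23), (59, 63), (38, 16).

(68, 57): 57² ≡ 54, rhs ≡ 54 → on.
(31, 23): 23² ≡ 32, rhs ≡ 57 → off.
(59, 63): 63² ≡ 64, rhs ≡ 16 → off.
(38, 16): 16² ≡ 43, rhs ≡ 28 → off.

1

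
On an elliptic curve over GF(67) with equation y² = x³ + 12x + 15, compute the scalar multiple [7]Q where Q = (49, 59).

(46, 63)

Double-and-add on 7 = (111)₂. Start with Q = (49, 59) for the leading 1-bit.
double: tangent at (49, 59): λ = (3·49² + 12)/(2·59) ≡ 46/51. 51⁻¹ ≡ 46 (mod 67), so λ ≡ 46·46 ≡ 39.
  x = λ² - 49 - 49 = 1521 - 98 ≡ 16; y = λ·(49 - 16) - 59 ≡ 22. → (16, 22)
add Q: (16, 22) + (49, 59). λ = (59 - 22)/(49 - 16) ≡ 37/33 mod 67. 33⁻¹ ≡ 65 (mod 67) since 33·65 = 2145 ≡ 1, so λ ≡ 60.
  x = λ² - 16 - 49 = 3600 - 65 ≡ 51; y = λ·(16 - 51) - 22 ≡ 22. → (51, 22)
double: tangent at (51, 22): λ = (3·51² + 12)/(2·22) ≡ 43/44. 44⁻¹ ≡ 32 (mod 67), so λ ≡ 43·32 ≡ 36.
  x = λ² - 51 - 51 = 1296 - 102 ≡ 55; y = λ·(51 - 55) - 22 ≡ 35. → (55, 35)
add Q: (55, 35) + (49, 59). λ = (59 - 35)/(49 - 55) ≡ 24/61 mod 67. 61⁻¹ ≡ 11 (mod 67) since 61·11 = 671 ≡ 1, so λ ≡ 63.
  x = λ² - 55 - 49 = 3969 - 104 ≡ 46; y = λ·(55 - 46) - 35 ≡ 63. → (46, 63)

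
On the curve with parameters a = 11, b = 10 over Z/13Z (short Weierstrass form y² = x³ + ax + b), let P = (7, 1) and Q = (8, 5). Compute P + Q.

(7, 1) + (8, 5). λ = (5 - 1)/(8 - 7) ≡ 4/1 mod 13. 1⁻¹ ≡ 1 (mod 13), so λ ≡ 4.
  x = λ² - 7 - 8 = 16 - 15 ≡ 1; y = λ·(7 - 1) - 1 ≡ 10. → (1, 10)

(1, 10)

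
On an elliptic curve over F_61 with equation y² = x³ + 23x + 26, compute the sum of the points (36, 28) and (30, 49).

(53, 1)

(36, 28) + (30, 49). λ = (49 - 28)/(30 - 36) ≡ 21/55 mod 61. 55⁻¹ ≡ 10 (mod 61), so λ ≡ 27.
  x = λ² - 36 - 30 = 729 - 66 ≡ 53; y = λ·(36 - 53) - 28 ≡ 1. → (53, 1)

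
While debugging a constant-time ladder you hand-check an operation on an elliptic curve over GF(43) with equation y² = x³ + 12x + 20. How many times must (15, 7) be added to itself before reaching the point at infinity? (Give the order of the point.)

2P: tangent at (15, 7): λ = (3·15² + 12)/(2·7) ≡ 42/14. 14⁻¹ ≡ 40 (mod 43) since 14·40 = 560 ≡ 1, so λ ≡ 42·40 ≡ 3.
  x = λ² - 15 - 15 = 9 - 30 ≡ 22; y = λ·(15 - 22) - 7 ≡ 15. → (22, 15)
3P: (22, 15) + (15, 7). λ = (7 - 15)/(15 - 22) ≡ 35/36 mod 43. 36⁻¹ ≡ 6 (mod 43) since 36·6 = 216 ≡ 1, so λ ≡ 38.
  x = λ² - 22 - 15 = 1444 - 37 ≡ 31; y = λ·(22 - 31) - 15 ≡ 30. → (31, 30)
4P: (31, 30) + (15, 7). λ = (7 - 30)/(15 - 31) ≡ 20/27 mod 43. 27⁻¹ ≡ 8 (mod 43), so λ ≡ 31.
  x = λ² - 31 - 15 = 961 - 46 ≡ 12; y = λ·(31 - 12) - 30 ≡ 0. → (12, 0)
5P: (12, 0) + (15, 7). λ = (7 - 0)/(15 - 12) ≡ 7/3 mod 43. 3⁻¹ ≡ 29 (mod 43) since 3·29 = 87 ≡ 1, so λ ≡ 31.
  x = λ² - 12 - 15 = 961 - 27 ≡ 31; y = λ·(12 - 31) - 0 ≡ 13. → (31, 13)
6P: (31, 13) + (15, 7). λ = (7 - 13)/(15 - 31) ≡ 37/27 mod 43. 27⁻¹ ≡ 8 (mod 43), so λ ≡ 38.
  x = λ² - 31 - 15 = 1444 - 46 ≡ 22; y = λ·(31 - 22) - 13 ≡ 28. → (22, 28)
7P: (22, 28) + (15, 7). λ = (7 - 28)/(15 - 22) ≡ 22/36 mod 43. 36⁻¹ ≡ 6 (mod 43) since 36·6 = 216 ≡ 1, so λ ≡ 3.
  x = λ² - 22 - 15 = 9 - 37 ≡ 15; y = λ·(22 - 15) - 28 ≡ 36. → (15, 36)
8P: (15, 36) + (15, 7): same x and y₁ ≡ -y₂, so the sum is the point at infinity.
8P = the point at infinity, so the order is 8.

8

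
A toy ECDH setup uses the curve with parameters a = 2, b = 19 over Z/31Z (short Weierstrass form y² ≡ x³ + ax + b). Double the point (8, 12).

(22, 4)

tangent at (8, 12): λ = (3·8² + 2)/(2·12) ≡ 8/24. 24⁻¹ ≡ 22 (mod 31), so λ ≡ 8·22 ≡ 21.
  x = λ² - 8 - 8 = 441 - 16 ≡ 22; y = λ·(8 - 22) - 12 ≡ 4. → (22, 4)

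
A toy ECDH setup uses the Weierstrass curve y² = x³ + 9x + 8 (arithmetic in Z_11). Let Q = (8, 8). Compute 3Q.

Repeated addition: build up to 3Q.
2Q: tangent at (8, 8): λ = (3·8² + 9)/(2·8) ≡ 3/5. 5⁻¹ ≡ 9 (mod 11), so λ ≡ 3·9 ≡ 5.
  x = λ² - 8 - 8 = 25 - 16 ≡ 9; y = λ·(8 - 9) - 8 ≡ 9. → (9, 9)
3Q: (9, 9) + (8, 8). λ = (8 - 9)/(8 - 9) ≡ 10/10 mod 11. 10⁻¹ ≡ 10 (mod 11) since 10·10 = 100 ≡ 1, so λ ≡ 1.
  x = λ² - 9 - 8 = 1 - 17 ≡ 6; y = λ·(9 - 6) - 9 ≡ 5. → (6, 5)

(6, 5)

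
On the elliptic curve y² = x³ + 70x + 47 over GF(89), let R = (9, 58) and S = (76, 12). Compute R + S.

(40, 39)

(9, 58) + (76, 12). λ = (12 - 58)/(76 - 9) ≡ 43/67 mod 89. 67⁻¹ ≡ 4 (mod 89) since 67·4 = 268 ≡ 1, so λ ≡ 83.
  x = λ² - 9 - 76 = 6889 - 85 ≡ 40; y = λ·(9 - 40) - 58 ≡ 39. → (40, 39)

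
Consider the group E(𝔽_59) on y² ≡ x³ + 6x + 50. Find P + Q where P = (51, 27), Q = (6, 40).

(51, 27) + (6, 40). λ = (40 - 27)/(6 - 51) ≡ 13/14 mod 59. 14⁻¹ ≡ 38 (mod 59), so λ ≡ 22.
  x = λ² - 51 - 6 = 484 - 57 ≡ 14; y = λ·(51 - 14) - 27 ≡ 20. → (14, 20)

(14, 20)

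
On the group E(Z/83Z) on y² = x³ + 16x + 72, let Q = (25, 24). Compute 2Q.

(50, 58)

tangent at (25, 24): λ = (3·25² + 16)/(2·24) ≡ 65/48. 48⁻¹ ≡ 64 (mod 83) since 48·64 = 3072 ≡ 1, so λ ≡ 65·64 ≡ 10.
  x = λ² - 25 - 25 = 100 - 50 ≡ 50; y = λ·(25 - 50) - 24 ≡ 58. → (50, 58)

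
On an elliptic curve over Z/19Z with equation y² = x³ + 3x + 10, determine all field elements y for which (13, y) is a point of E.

x³ + 3x + 10 = 2246 ≡ 4 (mod 19).
Square roots of 4 mod 19: 2 and 17 (since 2² = 4 ≡ 4).

2, 17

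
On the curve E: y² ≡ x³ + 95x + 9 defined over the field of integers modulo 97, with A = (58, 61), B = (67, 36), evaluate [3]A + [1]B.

First 3A:
Repeated addition: build up to 3A.
2A: tangent at (58, 61): λ = (3·58² + 95)/(2·61) ≡ 2/25. 25⁻¹ ≡ 66 (mod 97), so λ ≡ 2·66 ≡ 35.
  x = λ² - 58 - 58 = 1225 - 116 ≡ 42; y = λ·(58 - 42) - 61 ≡ 14. → (42, 14)
3A: (42, 14) + (58, 61). λ = (61 - 14)/(58 - 42) ≡ 47/16 mod 97. 16⁻¹ ≡ 91 (mod 97), so λ ≡ 9.
  x = λ² - 42 - 58 = 81 - 100 ≡ 78; y = λ·(42 - 78) - 14 ≡ 50. → (78, 50)
3A = (78, 50).
Finally 3A + B:
(78, 50) + (67, 36). λ = (36 - 50)/(67 - 78) ≡ 83/86 mod 97. 86⁻¹ ≡ 44 (mod 97), so λ ≡ 63.
  x = λ² - 78 - 67 = 3969 - 145 ≡ 41; y = λ·(78 - 41) - 50 ≡ 50. → (41, 50)

(41, 50)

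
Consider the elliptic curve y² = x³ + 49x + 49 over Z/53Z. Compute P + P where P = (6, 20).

tangent at (6, 20): λ = (3·6² + 49)/(2·20) ≡ 51/40. 40⁻¹ ≡ 4 (mod 53), so λ ≡ 51·4 ≡ 45.
  x = λ² - 6 - 6 = 2025 - 12 ≡ 52; y = λ·(6 - 52) - 20 ≡ 30. → (52, 30)

(52, 30)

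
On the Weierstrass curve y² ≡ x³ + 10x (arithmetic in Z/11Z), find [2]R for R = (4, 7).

(4, 4)

tangent at (4, 7): λ = (3·4² + 10)/(2·7) ≡ 3/3. 3⁻¹ ≡ 4 (mod 11), so λ ≡ 3·4 ≡ 1.
  x = λ² - 4 - 4 = 1 - 8 ≡ 4; y = λ·(4 - 4) - 7 ≡ 4. → (4, 4)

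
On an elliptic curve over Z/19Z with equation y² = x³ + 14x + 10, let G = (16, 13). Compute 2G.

tangent at (16, 13): λ = (3·16² + 14)/(2·13) ≡ 3/7. 7⁻¹ ≡ 11 (mod 19), so λ ≡ 3·11 ≡ 14.
  x = λ² - 16 - 16 = 196 - 32 ≡ 12; y = λ·(16 - 12) - 13 ≡ 5. → (12, 5)

(12, 5)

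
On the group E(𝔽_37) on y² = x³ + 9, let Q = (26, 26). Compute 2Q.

tangent at (26, 26): λ = (3·26² + 0)/(2·26) ≡ 30/15. 15⁻¹ ≡ 5 (mod 37) since 15·5 = 75 ≡ 1, so λ ≡ 30·5 ≡ 2.
  x = λ² - 26 - 26 = 4 - 52 ≡ 26; y = λ·(26 - 26) - 26 ≡ 11. → (26, 11)

(26, 11)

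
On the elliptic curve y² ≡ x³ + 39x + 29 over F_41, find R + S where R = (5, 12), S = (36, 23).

(5, 12) + (36, 23). λ = (23 - 12)/(36 - 5) ≡ 11/31 mod 41. 31⁻¹ ≡ 4 (mod 41), so λ ≡ 3.
  x = λ² - 5 - 36 = 9 - 41 ≡ 9; y = λ·(5 - 9) - 12 ≡ 17. → (9, 17)

(9, 17)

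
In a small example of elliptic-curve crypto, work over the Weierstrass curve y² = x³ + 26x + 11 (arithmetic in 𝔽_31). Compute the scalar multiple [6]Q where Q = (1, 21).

(12, 6)

Double-and-add on 6 = (110)₂. Start with Q = (1, 21) for the leading 1-bit.
double: tangent at (1, 21): λ = (3·1² + 26)/(2·21) ≡ 29/11. 11⁻¹ ≡ 17 (mod 31) since 11·17 = 187 ≡ 1, so λ ≡ 29·17 ≡ 28.
  x = λ² - 1 - 1 = 784 - 2 ≡ 7; y = λ·(1 - 7) - 21 ≡ 28. → (7, 28)
add Q: (7, 28) + (1, 21). λ = (21 - 28)/(1 - 7) ≡ 24/25 mod 31. 25⁻¹ ≡ 5 (mod 31) since 25·5 = 125 ≡ 1, so λ ≡ 27.
  x = λ² - 7 - 1 = 729 - 8 ≡ 8; y = λ·(7 - 8) - 28 ≡ 7. → (8, 7)
double: tangent at (8, 7): λ = (3·8² + 26)/(2·7) ≡ 1/14. 14⁻¹ ≡ 20 (mod 31), so λ ≡ 1·20 ≡ 20.
  x = λ² - 8 - 8 = 400 - 16 ≡ 12; y = λ·(8 - 12) - 7 ≡ 6. → (12, 6)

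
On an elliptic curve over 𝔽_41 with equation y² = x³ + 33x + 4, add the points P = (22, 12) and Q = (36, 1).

(6, 34)

(22, 12) + (36, 1). λ = (1 - 12)/(36 - 22) ≡ 30/14 mod 41. 14⁻¹ ≡ 3 (mod 41) since 14·3 = 42 ≡ 1, so λ ≡ 8.
  x = λ² - 22 - 36 = 64 - 58 ≡ 6; y = λ·(22 - 6) - 12 ≡ 34. → (6, 34)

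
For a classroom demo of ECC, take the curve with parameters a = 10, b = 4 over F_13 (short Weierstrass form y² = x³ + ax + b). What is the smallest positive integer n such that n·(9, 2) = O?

5

2P: tangent at (9, 2): λ = (3·9² + 10)/(2·2) ≡ 6/4. 4⁻¹ ≡ 10 (mod 13), so λ ≡ 6·10 ≡ 8.
  x = λ² - 9 - 9 = 64 - 18 ≡ 7; y = λ·(9 - 7) - 2 ≡ 1. → (7, 1)
3P: (7, 1) + (9, 2). λ = (2 - 1)/(9 - 7) ≡ 1/2 mod 13. 2⁻¹ ≡ 7 (mod 13), so λ ≡ 7.
  x = λ² - 7 - 9 = 49 - 16 ≡ 7; y = λ·(7 - 7) - 1 ≡ 12. → (7, 12)
4P: (7, 12) + (9, 2). λ = (2 - 12)/(9 - 7) ≡ 3/2 mod 13. 2⁻¹ ≡ 7 (mod 13) since 2·7 = 14 ≡ 1, so λ ≡ 8.
  x = λ² - 7 - 9 = 64 - 16 ≡ 9; y = λ·(7 - 9) - 12 ≡ 11. → (9, 11)
5P: (9, 11) + (9, 2): same x and y₁ ≡ -y₂, so the sum is O.
5P = O, so the order is 5.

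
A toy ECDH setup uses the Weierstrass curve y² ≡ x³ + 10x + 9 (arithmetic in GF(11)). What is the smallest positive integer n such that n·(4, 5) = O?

2P: tangent at (4, 5): λ = (3·4² + 10)/(2·5) ≡ 3/10. 10⁻¹ ≡ 10 (mod 11), so λ ≡ 3·10 ≡ 8.
  x = λ² - 4 - 4 = 64 - 8 ≡ 1; y = λ·(4 - 1) - 5 ≡ 8. → (1, 8)
3P: (1, 8) + (4, 5). λ = (5 - 8)/(4 - 1) ≡ 8/3 mod 11. 3⁻¹ ≡ 4 (mod 11) since 3·4 = 12 ≡ 1, so λ ≡ 10.
  x = λ² - 1 - 4 = 100 - 5 ≡ 7; y = λ·(1 - 7) - 8 ≡ 9. → (7, 9)
4P: (7, 9) + (4, 5). λ = (5 - 9)/(4 - 7) ≡ 7/8 mod 11. 8⁻¹ ≡ 7 (mod 11) since 8·7 = 56 ≡ 1, so λ ≡ 5.
  x = λ² - 7 - 4 = 25 - 11 ≡ 3; y = λ·(7 - 3) - 9 ≡ 0. → (3, 0)
5P: (3, 0) + (4, 5). λ = (5 - 0)/(4 - 3) ≡ 5/1 mod 11. 1⁻¹ ≡ 1 (mod 11), so λ ≡ 5.
  x = λ² - 3 - 4 = 25 - 7 ≡ 7; y = λ·(3 - 7) - 0 ≡ 2. → (7, 2)
6P: (7, 2) + (4, 5). λ = (5 - 2)/(4 - 7) ≡ 3/8 mod 11. 8⁻¹ ≡ 7 (mod 11), so λ ≡ 10.
  x = λ² - 7 - 4 = 100 - 11 ≡ 1; y = λ·(7 - 1) - 2 ≡ 3. → (1, 3)
7P: (1, 3) + (4, 5). λ = (5 - 3)/(4 - 1) ≡ 2/3 mod 11. 3⁻¹ ≡ 4 (mod 11) since 3·4 = 12 ≡ 1, so λ ≡ 8.
  x = λ² - 1 - 4 = 64 - 5 ≡ 4; y = λ·(1 - 4) - 3 ≡ 6. → (4, 6)
8P: (4, 6) + (4, 5): same x and y₁ ≡ -y₂, so the sum is O.
8P = O, so the order is 8.

8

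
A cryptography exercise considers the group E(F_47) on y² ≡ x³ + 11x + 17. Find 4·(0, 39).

Write G = (0, 39).
Repeated addition: build up to 4G.
2G: tangent at (0, 39): λ = (3·0² + 11)/(2·39) ≡ 11/31. 31⁻¹ ≡ 44 (mod 47), so λ ≡ 11·44 ≡ 14.
  x = λ² - 0 - 0 = 196 - 0 ≡ 8; y = λ·(0 - 8) - 39 ≡ 37. → (8, 37)
3G: (8, 37) + (0, 39). λ = (39 - 37)/(0 - 8) ≡ 2/39 mod 47. 39⁻¹ ≡ 41 (mod 47), so λ ≡ 35.
  x = λ² - 8 - 0 = 1225 - 8 ≡ 42; y = λ·(8 - 42) - 37 ≡ 42. → (42, 42)
4G: (42, 42) + (0, 39). λ = (39 - 42)/(0 - 42) ≡ 44/5 mod 47. 5⁻¹ ≡ 19 (mod 47) since 5·19 = 95 ≡ 1, so λ ≡ 37.
  x = λ² - 42 - 0 = 1369 - 42 ≡ 11; y = λ·(42 - 11) - 42 ≡ 24. → (11, 24)

(11, 24)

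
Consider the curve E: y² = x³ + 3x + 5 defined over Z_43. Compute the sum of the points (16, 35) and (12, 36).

(16, 35) + (12, 36). λ = (36 - 35)/(12 - 16) ≡ 1/39 mod 43. 39⁻¹ ≡ 32 (mod 43), so λ ≡ 32.
  x = λ² - 16 - 12 = 1024 - 28 ≡ 7; y = λ·(16 - 7) - 35 ≡ 38. → (7, 38)

(7, 38)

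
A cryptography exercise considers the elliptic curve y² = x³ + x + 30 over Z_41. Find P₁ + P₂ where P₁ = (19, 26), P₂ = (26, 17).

(1, 27)

(19, 26) + (26, 17). λ = (17 - 26)/(26 - 19) ≡ 32/7 mod 41. 7⁻¹ ≡ 6 (mod 41), so λ ≡ 28.
  x = λ² - 19 - 26 = 784 - 45 ≡ 1; y = λ·(19 - 1) - 26 ≡ 27. → (1, 27)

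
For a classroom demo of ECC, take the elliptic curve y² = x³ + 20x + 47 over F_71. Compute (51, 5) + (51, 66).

O

The two points share x = 51 and their y-coordinates satisfy 5 + 66 ≡ 0 (mod 71), so they are inverses. Their sum is ∞.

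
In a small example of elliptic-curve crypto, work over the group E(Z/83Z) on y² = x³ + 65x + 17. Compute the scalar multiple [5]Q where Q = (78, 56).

(28, 47)

Double-and-add on 5 = (101)₂. Start with Q = (78, 56) for the leading 1-bit.
double: tangent at (78, 56): λ = (3·78² + 65)/(2·56) ≡ 57/29. 29⁻¹ ≡ 63 (mod 83) since 29·63 = 1827 ≡ 1, so λ ≡ 57·63 ≡ 22.
  x = λ² - 78 - 78 = 484 - 156 ≡ 79; y = λ·(78 - 79) - 56 ≡ 5. → (79, 5)
double: tangent at (79, 5): λ = (3·79² + 65)/(2·5) ≡ 30/10. 10⁻¹ ≡ 25 (mod 83) since 10·25 = 250 ≡ 1, so λ ≡ 30·25 ≡ 3.
  x = λ² - 79 - 79 = 9 - 158 ≡ 17; y = λ·(79 - 17) - 5 ≡ 15. → (17, 15)
add Q: (17, 15) + (78, 56). λ = (56 - 15)/(78 - 17) ≡ 41/61 mod 83. 61⁻¹ ≡ 49 (mod 83), so λ ≡ 17.
  x = λ² - 17 - 78 = 289 - 95 ≡ 28; y = λ·(17 - 28) - 15 ≡ 47. → (28, 47)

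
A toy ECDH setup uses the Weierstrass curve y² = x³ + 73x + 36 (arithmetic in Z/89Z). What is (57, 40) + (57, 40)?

tangent at (57, 40): λ = (3·57² + 73)/(2·40) ≡ 30/80. 80⁻¹ ≡ 79 (mod 89), so λ ≡ 30·79 ≡ 56.
  x = λ² - 57 - 57 = 3136 - 114 ≡ 85; y = λ·(57 - 85) - 40 ≡ 83. → (85, 83)

(85, 83)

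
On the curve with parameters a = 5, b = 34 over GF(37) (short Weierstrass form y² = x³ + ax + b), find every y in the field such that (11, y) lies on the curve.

none

x³ + 5x + 34 = 1420 ≡ 14 (mod 37).
14 is a non-residue mod 37; no y exists.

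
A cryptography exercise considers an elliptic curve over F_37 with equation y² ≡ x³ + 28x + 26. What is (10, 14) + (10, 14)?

(10, 23)

tangent at (10, 14): λ = (3·10² + 28)/(2·14) ≡ 32/28. 28⁻¹ ≡ 4 (mod 37), so λ ≡ 32·4 ≡ 17.
  x = λ² - 10 - 10 = 289 - 20 ≡ 10; y = λ·(10 - 10) - 14 ≡ 23. → (10, 23)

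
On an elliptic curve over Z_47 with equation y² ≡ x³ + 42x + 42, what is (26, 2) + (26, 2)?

(7, 31)

tangent at (26, 2): λ = (3·26² + 42)/(2·2) ≡ 2/4. 4⁻¹ ≡ 12 (mod 47) since 4·12 = 48 ≡ 1, so λ ≡ 2·12 ≡ 24.
  x = λ² - 26 - 26 = 576 - 52 ≡ 7; y = λ·(26 - 7) - 2 ≡ 31. → (7, 31)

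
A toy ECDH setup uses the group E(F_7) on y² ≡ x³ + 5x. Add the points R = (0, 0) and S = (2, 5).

(0, 0) + (2, 5). λ = (5 - 0)/(2 - 0) ≡ 5/2 mod 7. 2⁻¹ ≡ 4 (mod 7), so λ ≡ 6.
  x = λ² - 0 - 2 = 36 - 2 ≡ 6; y = λ·(0 - 6) - 0 ≡ 6. → (6, 6)

(6, 6)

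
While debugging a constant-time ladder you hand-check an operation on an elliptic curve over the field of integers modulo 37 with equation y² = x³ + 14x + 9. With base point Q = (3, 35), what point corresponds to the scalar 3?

(30, 7)

Repeated addition: build up to 3Q.
2Q: tangent at (3, 35): λ = (3·3² + 14)/(2·35) ≡ 4/33. 33⁻¹ ≡ 9 (mod 37), so λ ≡ 4·9 ≡ 36.
  x = λ² - 3 - 3 = 1296 - 6 ≡ 32; y = λ·(3 - 32) - 35 ≡ 31. → (32, 31)
3Q: (32, 31) + (3, 35). λ = (35 - 31)/(3 - 32) ≡ 4/8 mod 37. 8⁻¹ ≡ 14 (mod 37), so λ ≡ 19.
  x = λ² - 32 - 3 = 361 - 35 ≡ 30; y = λ·(32 - 30) - 31 ≡ 7. → (30, 7)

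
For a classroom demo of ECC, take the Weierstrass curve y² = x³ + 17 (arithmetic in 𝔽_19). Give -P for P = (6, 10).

(6, 9)

-(6, 10) = (6, -10 mod 19) = (6, 9).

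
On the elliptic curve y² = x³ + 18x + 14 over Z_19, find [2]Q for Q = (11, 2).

(3, 0)

tangent at (11, 2): λ = (3·11² + 18)/(2·2) ≡ 1/4. 4⁻¹ ≡ 5 (mod 19), so λ ≡ 1·5 ≡ 5.
  x = λ² - 11 - 11 = 25 - 22 ≡ 3; y = λ·(11 - 3) - 2 ≡ 0. → (3, 0)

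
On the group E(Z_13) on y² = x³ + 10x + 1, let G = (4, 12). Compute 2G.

(1, 5)

tangent at (4, 12): λ = (3·4² + 10)/(2·12) ≡ 6/11. 11⁻¹ ≡ 6 (mod 13) since 11·6 = 66 ≡ 1, so λ ≡ 6·6 ≡ 10.
  x = λ² - 4 - 4 = 100 - 8 ≡ 1; y = λ·(4 - 1) - 12 ≡ 5. → (1, 5)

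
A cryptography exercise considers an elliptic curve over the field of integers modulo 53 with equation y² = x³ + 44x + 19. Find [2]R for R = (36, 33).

(44, 22)

tangent at (36, 33): λ = (3·36² + 44)/(2·33) ≡ 10/13. 13⁻¹ ≡ 49 (mod 53), so λ ≡ 10·49 ≡ 13.
  x = λ² - 36 - 36 = 169 - 72 ≡ 44; y = λ·(36 - 44) - 33 ≡ 22. → (44, 22)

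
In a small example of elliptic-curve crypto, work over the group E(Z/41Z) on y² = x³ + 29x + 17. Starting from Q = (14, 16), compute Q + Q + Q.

(23, 31)

Repeated addition: build up to 3Q.
2Q: tangent at (14, 16): λ = (3·14² + 29)/(2·16) ≡ 2/32. 32⁻¹ ≡ 9 (mod 41) since 32·9 = 288 ≡ 1, so λ ≡ 2·9 ≡ 18.
  x = λ² - 14 - 14 = 324 - 28 ≡ 9; y = λ·(14 - 9) - 16 ≡ 33. → (9, 33)
3Q: (9, 33) + (14, 16). λ = (16 - 33)/(14 - 9) ≡ 24/5 mod 41. 5⁻¹ ≡ 33 (mod 41), so λ ≡ 13.
  x = λ² - 9 - 14 = 169 - 23 ≡ 23; y = λ·(9 - 23) - 33 ≡ 31. → (23, 31)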